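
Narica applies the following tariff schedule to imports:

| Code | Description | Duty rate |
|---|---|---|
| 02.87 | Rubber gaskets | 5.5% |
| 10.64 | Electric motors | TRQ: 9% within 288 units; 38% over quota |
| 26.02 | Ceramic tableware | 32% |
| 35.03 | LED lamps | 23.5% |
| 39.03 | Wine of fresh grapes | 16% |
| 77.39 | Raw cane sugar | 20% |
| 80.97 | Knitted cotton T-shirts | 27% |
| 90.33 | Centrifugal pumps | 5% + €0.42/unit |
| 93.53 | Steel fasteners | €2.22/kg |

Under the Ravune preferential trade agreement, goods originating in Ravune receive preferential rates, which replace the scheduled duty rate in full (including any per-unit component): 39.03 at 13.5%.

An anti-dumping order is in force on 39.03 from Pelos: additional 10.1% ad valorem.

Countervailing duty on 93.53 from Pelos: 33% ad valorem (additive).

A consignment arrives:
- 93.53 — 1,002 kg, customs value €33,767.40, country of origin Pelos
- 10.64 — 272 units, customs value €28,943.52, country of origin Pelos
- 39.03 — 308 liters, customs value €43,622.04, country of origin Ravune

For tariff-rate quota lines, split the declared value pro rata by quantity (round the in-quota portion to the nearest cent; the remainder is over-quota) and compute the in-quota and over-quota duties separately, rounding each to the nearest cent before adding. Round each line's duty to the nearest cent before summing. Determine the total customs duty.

Line 1 (93.53, Pelos, 1,002 kg, €33,767.40):
Base rate for 93.53 is €2.22/kg.
Additional duty on 93.53 from Pelos: +33% ad valorem. Applied ad valorem rate = 33%.
Duty = €33,767.40 × 33% + 1,002 × €2.22 = €13,367.68.
Line 2 (10.64, Pelos, 272 units, €28,943.52):
Code 10.64 is under a tariff-rate quota (threshold 288 units). Quantity 272 units is within the quota, so the in-quota rate 9% applies to the full value.
Duty = €28,943.52 × 9% = €2,604.92.
Line 3 (39.03, Ravune, 308 liters, €43,622.04):
Base rate for 39.03 is 16%.
Origin Ravune qualifies under the Narica–Ravune agreement and 39.03 is covered: preferential rate 13.5% applies instead.
The additional-duty order on 39.03 targets Pelos, not Ravune; it does not apply.
Duty = €43,622.04 × 13.5% = €5,888.98.
Total = €13,367.68 + €2,604.92 + €5,888.98 = €21,861.58.

€21,861.58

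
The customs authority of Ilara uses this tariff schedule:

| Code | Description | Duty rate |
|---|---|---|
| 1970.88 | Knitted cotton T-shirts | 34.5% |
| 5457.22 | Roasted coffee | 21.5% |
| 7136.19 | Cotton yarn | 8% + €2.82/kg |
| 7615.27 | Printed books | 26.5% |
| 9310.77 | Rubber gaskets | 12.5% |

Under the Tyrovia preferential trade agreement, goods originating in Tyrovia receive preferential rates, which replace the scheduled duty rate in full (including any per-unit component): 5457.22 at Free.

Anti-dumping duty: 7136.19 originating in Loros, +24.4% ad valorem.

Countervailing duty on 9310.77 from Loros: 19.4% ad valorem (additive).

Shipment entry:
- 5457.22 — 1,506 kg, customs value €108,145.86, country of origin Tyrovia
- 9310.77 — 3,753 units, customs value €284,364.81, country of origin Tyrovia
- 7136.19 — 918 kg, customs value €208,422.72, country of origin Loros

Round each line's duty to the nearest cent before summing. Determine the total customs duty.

€105,663.32

Line 1 (5457.22, Tyrovia, 1,506 kg, €108,145.86):
Base rate for 5457.22 is 21.5%.
Origin Tyrovia qualifies under the Ilara–Tyrovia agreement and 5457.22 is covered: preferential rate Free applies instead.
Duty = €108,145.86 × 0% = €0.00.
Line 2 (9310.77, Tyrovia, 3,753 units, €284,364.81):
Base rate for 9310.77 is 12.5%.
Origin Tyrovia is the FTA partner but 9310.77 is not on the preference list; base rate stands.
The additional-duty order on 9310.77 targets Loros, not Tyrovia; it does not apply.
Duty = €284,364.81 × 12.5% = €35,545.60.
Line 3 (7136.19, Loros, 918 kg, €208,422.72):
Base rate for 7136.19 is 8% + €2.82/kg.
Additional duty on 7136.19 from Loros: +24.4%. Applied ad valorem rate: 8% + 24.4% = 32.4%.
Duty = €208,422.72 × 32.4% + 918 × €2.82 = €70,117.72.
Total = €0.00 + €35,545.60 + €70,117.72 = €105,663.32.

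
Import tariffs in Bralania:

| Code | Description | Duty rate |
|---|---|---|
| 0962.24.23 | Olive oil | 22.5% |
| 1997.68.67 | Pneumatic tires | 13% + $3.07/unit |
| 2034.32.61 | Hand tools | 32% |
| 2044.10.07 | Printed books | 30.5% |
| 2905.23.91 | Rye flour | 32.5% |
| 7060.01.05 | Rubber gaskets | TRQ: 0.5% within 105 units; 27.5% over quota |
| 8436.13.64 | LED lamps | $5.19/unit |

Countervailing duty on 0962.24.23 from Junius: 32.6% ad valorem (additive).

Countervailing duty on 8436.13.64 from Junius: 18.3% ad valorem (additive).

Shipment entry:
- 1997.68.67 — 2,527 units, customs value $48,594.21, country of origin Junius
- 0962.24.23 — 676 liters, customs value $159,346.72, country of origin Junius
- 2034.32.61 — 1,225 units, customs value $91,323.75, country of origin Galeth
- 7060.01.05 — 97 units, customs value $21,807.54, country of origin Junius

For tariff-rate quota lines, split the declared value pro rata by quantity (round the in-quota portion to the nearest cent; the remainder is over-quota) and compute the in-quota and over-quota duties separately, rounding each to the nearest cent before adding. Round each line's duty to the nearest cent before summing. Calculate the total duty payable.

$131,207.82

Line 1 (1997.68.67, Junius, 2,527 units, $48,594.21):
Base rate for 1997.68.67 is 13% + $3.07/unit.
Duty = $48,594.21 × 13% + 2,527 × $3.07 = $14,075.14.
Line 2 (0962.24.23, Junius, 676 liters, $159,346.72):
Base rate for 0962.24.23 is 22.5%.
Additional duty on 0962.24.23 from Junius: +32.6%. Applied ad valorem rate: 22.5% + 32.6% = 55.1%.
Duty = $159,346.72 × 55.1% = $87,800.04.
Line 3 (2034.32.61, Galeth, 1,225 units, $91,323.75):
Base rate for 2034.32.61 is 32%.
Duty = $91,323.75 × 32% = $29,223.60.
Line 4 (7060.01.05, Junius, 97 units, $21,807.54):
Code 7060.01.05 is under a tariff-rate quota (threshold 105 units). Quantity 97 units is within the quota, so the in-quota rate 0.5% applies to the full value.
Duty = $21,807.54 × 0.5% = $109.04.
Total = $14,075.14 + $87,800.04 + $29,223.60 + $109.04 = $131,207.82.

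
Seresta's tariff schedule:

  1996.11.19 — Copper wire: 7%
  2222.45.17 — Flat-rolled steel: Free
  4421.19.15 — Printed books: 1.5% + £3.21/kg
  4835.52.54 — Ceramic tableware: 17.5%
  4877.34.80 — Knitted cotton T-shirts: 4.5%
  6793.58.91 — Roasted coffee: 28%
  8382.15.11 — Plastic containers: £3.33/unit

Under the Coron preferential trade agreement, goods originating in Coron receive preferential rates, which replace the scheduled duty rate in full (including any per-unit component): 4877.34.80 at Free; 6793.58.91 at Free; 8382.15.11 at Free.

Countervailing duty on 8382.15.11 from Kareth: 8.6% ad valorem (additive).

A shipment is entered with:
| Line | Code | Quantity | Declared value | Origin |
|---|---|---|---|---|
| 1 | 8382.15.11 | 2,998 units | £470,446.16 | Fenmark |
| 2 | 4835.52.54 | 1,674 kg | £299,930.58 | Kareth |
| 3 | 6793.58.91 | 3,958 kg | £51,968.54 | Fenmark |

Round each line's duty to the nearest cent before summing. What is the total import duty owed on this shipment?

Line 1 (8382.15.11, Fenmark, 2,998 units, £470,446.16):
Base rate for 8382.15.11 is £3.33/unit.
8382.15.11 has an FTA preferential rate, but origin Fenmark is not Coron; base rate stands.
The additional-duty order on 8382.15.11 targets Kareth, not Fenmark; it does not apply.
Duty = 2,998 × £3.33 = £9,983.34.
Line 2 (4835.52.54, Kareth, 1,674 kg, £299,930.58):
Base rate for 4835.52.54 is 17.5%.
Duty = £299,930.58 × 17.5% = £52,487.85.
Line 3 (6793.58.91, Fenmark, 3,958 kg, £51,968.54):
Base rate for 6793.58.91 is 28%.
6793.58.91 has an FTA preferential rate, but origin Fenmark is not Coron; base rate stands.
Duty = £51,968.54 × 28% = £14,551.19.
Total = £9,983.34 + £52,487.85 + £14,551.19 = £77,022.38.

£77,022.38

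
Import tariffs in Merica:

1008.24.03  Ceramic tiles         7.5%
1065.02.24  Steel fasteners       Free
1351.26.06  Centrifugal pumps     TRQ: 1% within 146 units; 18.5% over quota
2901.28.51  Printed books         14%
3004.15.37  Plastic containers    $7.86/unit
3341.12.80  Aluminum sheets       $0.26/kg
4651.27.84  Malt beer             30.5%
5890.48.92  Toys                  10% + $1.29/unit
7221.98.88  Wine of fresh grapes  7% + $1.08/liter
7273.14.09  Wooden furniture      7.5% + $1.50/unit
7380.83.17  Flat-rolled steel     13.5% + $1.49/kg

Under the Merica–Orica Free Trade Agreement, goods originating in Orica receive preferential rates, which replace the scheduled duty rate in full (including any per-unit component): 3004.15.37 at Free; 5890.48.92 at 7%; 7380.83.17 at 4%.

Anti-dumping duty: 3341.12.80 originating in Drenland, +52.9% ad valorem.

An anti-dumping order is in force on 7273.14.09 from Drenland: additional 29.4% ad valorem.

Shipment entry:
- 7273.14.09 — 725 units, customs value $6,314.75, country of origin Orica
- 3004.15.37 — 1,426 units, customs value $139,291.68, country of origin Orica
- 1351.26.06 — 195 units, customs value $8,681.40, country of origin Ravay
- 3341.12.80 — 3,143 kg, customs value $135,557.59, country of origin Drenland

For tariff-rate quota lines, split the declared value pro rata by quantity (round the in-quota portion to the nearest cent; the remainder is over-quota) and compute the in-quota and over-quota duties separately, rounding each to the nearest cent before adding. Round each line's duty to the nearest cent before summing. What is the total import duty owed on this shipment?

$74,556.83

Line 1 (7273.14.09, Orica, 725 units, $6,314.75):
Base rate for 7273.14.09 is 7.5% + $1.50/unit.
Origin Orica is the FTA partner but 7273.14.09 is not on the preference list; base rate stands.
The additional-duty order on 7273.14.09 targets Drenland, not Orica; it does not apply.
Duty = $6,314.75 × 7.5% + 725 × $1.50 = $1,561.11.
Line 2 (3004.15.37, Orica, 1,426 units, $139,291.68):
Base rate for 3004.15.37 is $7.86/unit.
Origin Orica qualifies under the Merica–Orica agreement and 3004.15.37 is covered: preferential rate Free applies instead.
Duty = $139,291.68 × 0% = $0.00.
Line 3 (1351.26.06, Ravay, 195 units, $8,681.40):
Code 1351.26.06 is under a tariff-rate quota (threshold 146 units). In-quota: 146 units at 1%; over-quota: 49 units at 18.5%.
Pro-rata value split: in-quota = $8,681.40 × 146/195 = $6,499.92; over-quota = $8,681.40 − $6,499.92 = $2,181.48.
In-quota duty = $6,499.92 × 1% = $65.00. Over-quota duty = $2,181.48 × 18.5% = $403.57.
Line duty = $65.00 + $403.57 = $468.57.
Line 4 (3341.12.80, Drenland, 3,143 kg, $135,557.59):
Base rate for 3341.12.80 is $0.26/kg.
Additional duty on 3341.12.80 from Drenland: +52.9% ad valorem. Applied ad valorem rate = 52.9%.
Duty = $135,557.59 × 52.9% + 3,143 × $0.26 = $72,527.15.
Total = $1,561.11 + $0.00 + $468.57 + $72,527.15 = $74,556.83.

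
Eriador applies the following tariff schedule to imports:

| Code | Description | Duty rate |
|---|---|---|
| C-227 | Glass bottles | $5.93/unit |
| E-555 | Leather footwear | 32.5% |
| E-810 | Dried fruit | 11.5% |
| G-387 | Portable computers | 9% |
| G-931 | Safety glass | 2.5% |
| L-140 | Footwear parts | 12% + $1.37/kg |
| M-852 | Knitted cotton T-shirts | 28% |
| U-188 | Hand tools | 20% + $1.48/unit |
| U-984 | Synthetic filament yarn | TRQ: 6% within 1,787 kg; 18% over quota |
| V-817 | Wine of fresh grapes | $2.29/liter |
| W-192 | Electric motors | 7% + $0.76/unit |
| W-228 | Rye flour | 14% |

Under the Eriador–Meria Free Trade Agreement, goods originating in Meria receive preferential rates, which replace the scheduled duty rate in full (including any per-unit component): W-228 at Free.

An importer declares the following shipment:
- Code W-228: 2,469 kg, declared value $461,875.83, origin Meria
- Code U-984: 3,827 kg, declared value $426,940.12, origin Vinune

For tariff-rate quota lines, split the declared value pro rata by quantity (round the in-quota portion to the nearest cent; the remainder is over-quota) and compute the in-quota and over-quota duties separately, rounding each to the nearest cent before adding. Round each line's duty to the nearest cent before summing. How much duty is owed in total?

$52,926.29

Line 1 (W-228, Meria, 2,469 kg, $461,875.83):
Base rate for W-228 is 14%.
Origin Meria qualifies under the Eriador–Meria agreement and W-228 is covered: preferential rate Free applies instead.
Duty = $461,875.83 × 0% = $0.00.
Line 2 (U-984, Vinune, 3,827 kg, $426,940.12):
Code U-984 is under a tariff-rate quota (threshold 1,787 kg). In-quota: 1,787 kg at 6%; over-quota: 2,040 kg at 18%.
Pro-rata value split: in-quota = $426,940.12 × 1,787/3,827 = $199,357.72; over-quota = $426,940.12 − $199,357.72 = $227,582.40.
In-quota duty = $199,357.72 × 6% = $11,961.46. Over-quota duty = $227,582.40 × 18% = $40,964.83.
Line duty = $11,961.46 + $40,964.83 = $52,926.29.
Total = $0.00 + $52,926.29 = $52,926.29.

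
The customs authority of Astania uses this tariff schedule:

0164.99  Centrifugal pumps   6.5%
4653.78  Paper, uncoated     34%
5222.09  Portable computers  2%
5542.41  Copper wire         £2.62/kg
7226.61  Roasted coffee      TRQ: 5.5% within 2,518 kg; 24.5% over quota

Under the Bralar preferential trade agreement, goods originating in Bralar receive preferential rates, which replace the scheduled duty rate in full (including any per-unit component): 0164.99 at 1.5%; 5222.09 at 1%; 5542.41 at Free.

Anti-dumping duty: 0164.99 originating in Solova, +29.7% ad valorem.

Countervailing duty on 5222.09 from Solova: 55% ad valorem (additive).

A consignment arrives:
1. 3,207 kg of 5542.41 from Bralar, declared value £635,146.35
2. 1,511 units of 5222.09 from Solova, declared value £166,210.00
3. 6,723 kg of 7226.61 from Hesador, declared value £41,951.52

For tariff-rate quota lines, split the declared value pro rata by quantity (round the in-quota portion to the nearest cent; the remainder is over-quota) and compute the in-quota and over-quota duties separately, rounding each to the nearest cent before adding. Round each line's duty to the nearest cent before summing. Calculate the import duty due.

£102,032.48

Line 1 (5542.41, Bralar, 3,207 kg, £635,146.35):
Base rate for 5542.41 is £2.62/kg.
Origin Bralar qualifies under the Astania–Bralar agreement and 5542.41 is covered: preferential rate Free applies instead.
Duty = £635,146.35 × 0% = £0.00.
Line 2 (5222.09, Solova, 1,511 units, £166,210.00):
Base rate for 5222.09 is 2%.
5222.09 has an FTA preferential rate, but origin Solova is not Bralar; base rate stands.
Additional duty on 5222.09 from Solova: +55%. Applied ad valorem rate: 2% + 55% = 57%.
Duty = £166,210.00 × 57% = £94,739.70.
Line 3 (7226.61, Hesador, 6,723 kg, £41,951.52):
Code 7226.61 is under a tariff-rate quota (threshold 2,518 kg). In-quota: 2,518 kg at 5.5%; over-quota: 4,205 kg at 24.5%.
Pro-rata value split: in-quota = £41,951.52 × 2,518/6,723 = £15,712.32; over-quota = £41,951.52 − £15,712.32 = £26,239.20.
In-quota duty = £15,712.32 × 5.5% = £864.18. Over-quota duty = £26,239.20 × 24.5% = £6,428.60.
Line duty = £864.18 + £6,428.60 = £7,292.78.
Total = £0.00 + £94,739.70 + £7,292.78 = £102,032.48.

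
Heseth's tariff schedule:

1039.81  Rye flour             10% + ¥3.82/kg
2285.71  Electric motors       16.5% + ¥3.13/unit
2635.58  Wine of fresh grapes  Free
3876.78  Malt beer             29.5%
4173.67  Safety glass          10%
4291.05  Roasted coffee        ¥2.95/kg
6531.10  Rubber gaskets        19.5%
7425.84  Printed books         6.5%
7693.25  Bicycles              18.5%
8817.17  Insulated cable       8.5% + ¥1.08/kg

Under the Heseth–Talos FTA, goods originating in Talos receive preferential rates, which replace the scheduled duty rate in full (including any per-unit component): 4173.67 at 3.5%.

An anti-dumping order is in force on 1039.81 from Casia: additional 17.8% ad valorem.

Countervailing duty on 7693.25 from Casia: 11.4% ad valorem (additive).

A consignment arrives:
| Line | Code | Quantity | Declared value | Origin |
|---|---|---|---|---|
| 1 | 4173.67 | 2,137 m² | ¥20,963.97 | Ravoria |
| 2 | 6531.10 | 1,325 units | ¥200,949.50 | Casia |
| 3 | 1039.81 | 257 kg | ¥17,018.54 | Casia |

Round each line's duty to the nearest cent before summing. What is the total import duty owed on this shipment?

Line 1 (4173.67, Ravoria, 2,137 m², ¥20,963.97):
Base rate for 4173.67 is 10%.
4173.67 has an FTA preferential rate, but origin Ravoria is not Talos; base rate stands.
Duty = ¥20,963.97 × 10% = ¥2,096.40.
Line 2 (6531.10, Casia, 1,325 units, ¥200,949.50):
Base rate for 6531.10 is 19.5%.
Duty = ¥200,949.50 × 19.5% = ¥39,185.15.
Line 3 (1039.81, Casia, 257 kg, ¥17,018.54):
Base rate for 1039.81 is 10% + ¥3.82/kg.
Additional duty on 1039.81 from Casia: +17.8%. Applied ad valorem rate: 10% + 17.8% = 27.8%.
Duty = ¥17,018.54 × 27.8% + 257 × ¥3.82 = ¥5,712.89.
Total = ¥2,096.40 + ¥39,185.15 + ¥5,712.89 = ¥46,994.44.

¥46,994.44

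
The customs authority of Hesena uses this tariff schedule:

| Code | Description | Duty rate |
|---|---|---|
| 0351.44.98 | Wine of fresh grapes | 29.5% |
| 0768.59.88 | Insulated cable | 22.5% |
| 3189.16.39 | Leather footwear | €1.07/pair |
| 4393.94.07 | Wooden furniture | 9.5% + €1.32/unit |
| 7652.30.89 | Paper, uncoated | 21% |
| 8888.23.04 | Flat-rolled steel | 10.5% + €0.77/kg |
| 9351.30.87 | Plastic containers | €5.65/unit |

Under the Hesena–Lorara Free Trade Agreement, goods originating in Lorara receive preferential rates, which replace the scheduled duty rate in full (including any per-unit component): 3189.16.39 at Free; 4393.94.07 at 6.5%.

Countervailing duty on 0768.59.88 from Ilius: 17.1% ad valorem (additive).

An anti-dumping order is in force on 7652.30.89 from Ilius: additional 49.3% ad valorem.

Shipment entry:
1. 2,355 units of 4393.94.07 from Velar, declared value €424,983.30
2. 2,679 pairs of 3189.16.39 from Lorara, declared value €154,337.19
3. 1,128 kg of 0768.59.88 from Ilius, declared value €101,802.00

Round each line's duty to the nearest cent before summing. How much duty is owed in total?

€83,795.60

Line 1 (4393.94.07, Velar, 2,355 units, €424,983.30):
Base rate for 4393.94.07 is 9.5% + €1.32/unit.
4393.94.07 has an FTA preferential rate, but origin Velar is not Lorara; base rate stands.
Duty = €424,983.30 × 9.5% + 2,355 × €1.32 = €43,482.01.
Line 2 (3189.16.39, Lorara, 2,679 pairs, €154,337.19):
Base rate for 3189.16.39 is €1.07/pair.
Origin Lorara qualifies under the Hesena–Lorara agreement and 3189.16.39 is covered: preferential rate Free applies instead.
Duty = €154,337.19 × 0% = €0.00.
Line 3 (0768.59.88, Ilius, 1,128 kg, €101,802.00):
Base rate for 0768.59.88 is 22.5%.
Additional duty on 0768.59.88 from Ilius: +17.1%. Applied ad valorem rate: 22.5% + 17.1% = 39.6%.
Duty = €101,802.00 × 39.6% = €40,313.59.
Total = €43,482.01 + €0.00 + €40,313.59 = €83,795.60.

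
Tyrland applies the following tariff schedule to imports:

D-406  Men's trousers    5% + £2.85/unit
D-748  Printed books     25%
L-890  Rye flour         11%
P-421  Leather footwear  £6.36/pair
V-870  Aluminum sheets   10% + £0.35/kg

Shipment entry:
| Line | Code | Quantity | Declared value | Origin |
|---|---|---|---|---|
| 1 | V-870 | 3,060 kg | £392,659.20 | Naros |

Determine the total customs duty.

Line 1 (V-870, Naros, 3,060 kg, £392,659.20):
Base rate for V-870 is 10% + £0.35/kg.
Duty = £392,659.20 × 10% + 3,060 × £0.35 = £40,336.92.

£40,336.92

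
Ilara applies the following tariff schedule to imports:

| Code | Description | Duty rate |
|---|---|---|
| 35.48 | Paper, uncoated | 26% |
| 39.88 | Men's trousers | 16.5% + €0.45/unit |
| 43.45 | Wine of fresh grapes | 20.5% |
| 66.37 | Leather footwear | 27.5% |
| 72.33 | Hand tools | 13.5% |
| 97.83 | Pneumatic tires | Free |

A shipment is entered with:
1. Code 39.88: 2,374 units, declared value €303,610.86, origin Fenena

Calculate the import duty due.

Line 1 (39.88, Fenena, 2,374 units, €303,610.86):
Base rate for 39.88 is 16.5% + €0.45/unit.
Duty = €303,610.86 × 16.5% + 2,374 × €0.45 = €51,164.09.

€51,164.09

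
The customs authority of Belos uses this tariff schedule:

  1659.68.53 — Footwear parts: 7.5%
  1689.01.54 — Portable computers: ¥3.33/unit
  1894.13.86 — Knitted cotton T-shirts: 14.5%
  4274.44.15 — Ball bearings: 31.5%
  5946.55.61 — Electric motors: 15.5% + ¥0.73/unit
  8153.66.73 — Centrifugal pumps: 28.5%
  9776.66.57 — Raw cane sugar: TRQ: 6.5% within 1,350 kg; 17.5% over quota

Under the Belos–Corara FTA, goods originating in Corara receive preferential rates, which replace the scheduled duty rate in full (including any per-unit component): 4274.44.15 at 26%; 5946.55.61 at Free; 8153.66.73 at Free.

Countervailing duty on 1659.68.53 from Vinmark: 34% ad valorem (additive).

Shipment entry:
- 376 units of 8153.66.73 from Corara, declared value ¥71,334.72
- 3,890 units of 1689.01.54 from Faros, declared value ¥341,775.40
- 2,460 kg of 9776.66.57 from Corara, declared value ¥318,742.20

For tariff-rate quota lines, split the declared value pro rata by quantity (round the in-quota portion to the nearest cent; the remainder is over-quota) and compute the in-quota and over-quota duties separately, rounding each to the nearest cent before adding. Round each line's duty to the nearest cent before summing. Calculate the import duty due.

¥49,492.44

Line 1 (8153.66.73, Corara, 376 units, ¥71,334.72):
Base rate for 8153.66.73 is 28.5%.
Origin Corara qualifies under the Belos–Corara agreement and 8153.66.73 is covered: preferential rate Free applies instead.
Duty = ¥71,334.72 × 0% = ¥0.00.
Line 2 (1689.01.54, Faros, 3,890 units, ¥341,775.40):
Base rate for 1689.01.54 is ¥3.33/unit.
Duty = 3,890 × ¥3.33 = ¥12,953.70.
Line 3 (9776.66.57, Corara, 2,460 kg, ¥318,742.20):
Code 9776.66.57 is under a tariff-rate quota (threshold 1,350 kg). In-quota: 1,350 kg at 6.5%; over-quota: 1,110 kg at 17.5%.
Pro-rata value split: in-quota = ¥318,742.20 × 1,350/2,460 = ¥174,919.50; over-quota = ¥318,742.20 − ¥174,919.50 = ¥143,822.70.
In-quota duty = ¥174,919.50 × 6.5% = ¥11,369.77. Over-quota duty = ¥143,822.70 × 17.5% = ¥25,168.97.
Line duty = ¥11,369.77 + ¥25,168.97 = ¥36,538.74.
Total = ¥0.00 + ¥12,953.70 + ¥36,538.74 = ¥49,492.44.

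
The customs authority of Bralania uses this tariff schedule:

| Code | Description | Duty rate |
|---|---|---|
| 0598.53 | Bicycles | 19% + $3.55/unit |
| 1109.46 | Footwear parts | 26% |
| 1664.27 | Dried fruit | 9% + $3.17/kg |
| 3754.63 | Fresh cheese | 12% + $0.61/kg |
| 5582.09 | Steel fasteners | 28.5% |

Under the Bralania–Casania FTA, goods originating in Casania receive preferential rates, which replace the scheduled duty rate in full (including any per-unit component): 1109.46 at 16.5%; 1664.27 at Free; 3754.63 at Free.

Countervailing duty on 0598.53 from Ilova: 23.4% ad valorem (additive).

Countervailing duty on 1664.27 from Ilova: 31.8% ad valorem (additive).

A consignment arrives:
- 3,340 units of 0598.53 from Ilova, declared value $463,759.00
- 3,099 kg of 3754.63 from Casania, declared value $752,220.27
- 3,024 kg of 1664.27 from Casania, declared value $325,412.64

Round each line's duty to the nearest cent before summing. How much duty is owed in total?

Line 1 (0598.53, Ilova, 3,340 units, $463,759.00):
Base rate for 0598.53 is 19% + $3.55/unit.
Additional duty on 0598.53 from Ilova: +23.4%. Applied ad valorem rate: 19% + 23.4% = 42.4%.
Duty = $463,759.00 × 42.4% + 3,340 × $3.55 = $208,490.82.
Line 2 (3754.63, Casania, 3,099 kg, $752,220.27):
Base rate for 3754.63 is 12% + $0.61/kg.
Origin Casania qualifies under the Bralania–Casania agreement and 3754.63 is covered: preferential rate Free applies instead.
Duty = $752,220.27 × 0% = $0.00.
Line 3 (1664.27, Casania, 3,024 kg, $325,412.64):
Base rate for 1664.27 is 9% + $3.17/kg.
Origin Casania qualifies under the Bralania–Casania agreement and 1664.27 is covered: preferential rate Free applies instead.
The additional-duty order on 1664.27 targets Ilova, not Casania; it does not apply.
Duty = $325,412.64 × 0% = $0.00.
Total = $208,490.82 + $0.00 + $0.00 = $208,490.82.

$208,490.82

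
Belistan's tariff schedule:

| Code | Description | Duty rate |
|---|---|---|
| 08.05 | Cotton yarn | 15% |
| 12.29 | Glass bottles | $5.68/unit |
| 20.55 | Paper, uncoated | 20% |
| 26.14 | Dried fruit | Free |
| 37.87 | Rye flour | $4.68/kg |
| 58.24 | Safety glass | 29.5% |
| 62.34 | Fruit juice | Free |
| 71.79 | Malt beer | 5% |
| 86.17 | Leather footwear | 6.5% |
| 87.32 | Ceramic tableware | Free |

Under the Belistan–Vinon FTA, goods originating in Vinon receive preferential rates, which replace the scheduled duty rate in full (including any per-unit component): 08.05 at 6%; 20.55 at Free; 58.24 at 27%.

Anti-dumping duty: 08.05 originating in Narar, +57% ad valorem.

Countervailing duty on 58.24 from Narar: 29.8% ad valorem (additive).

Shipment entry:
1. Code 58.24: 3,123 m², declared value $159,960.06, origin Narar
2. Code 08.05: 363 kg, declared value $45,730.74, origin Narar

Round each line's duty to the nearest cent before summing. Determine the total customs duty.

$127,782.45

Line 1 (58.24, Narar, 3,123 m², $159,960.06):
Base rate for 58.24 is 29.5%.
58.24 has an FTA preferential rate, but origin Narar is not Vinon; base rate stands.
Additional duty on 58.24 from Narar: +29.8%. Applied ad valorem rate: 29.5% + 29.8% = 59.3%.
Duty = $159,960.06 × 59.3% = $94,856.32.
Line 2 (08.05, Narar, 363 kg, $45,730.74):
Base rate for 08.05 is 15%.
08.05 has an FTA preferential rate, but origin Narar is not Vinon; base rate stands.
Additional duty on 08.05 from Narar: +57%. Applied ad valorem rate: 15% + 57% = 72%.
Duty = $45,730.74 × 72% = $32,926.13.
Total = $94,856.32 + $32,926.13 = $127,782.45.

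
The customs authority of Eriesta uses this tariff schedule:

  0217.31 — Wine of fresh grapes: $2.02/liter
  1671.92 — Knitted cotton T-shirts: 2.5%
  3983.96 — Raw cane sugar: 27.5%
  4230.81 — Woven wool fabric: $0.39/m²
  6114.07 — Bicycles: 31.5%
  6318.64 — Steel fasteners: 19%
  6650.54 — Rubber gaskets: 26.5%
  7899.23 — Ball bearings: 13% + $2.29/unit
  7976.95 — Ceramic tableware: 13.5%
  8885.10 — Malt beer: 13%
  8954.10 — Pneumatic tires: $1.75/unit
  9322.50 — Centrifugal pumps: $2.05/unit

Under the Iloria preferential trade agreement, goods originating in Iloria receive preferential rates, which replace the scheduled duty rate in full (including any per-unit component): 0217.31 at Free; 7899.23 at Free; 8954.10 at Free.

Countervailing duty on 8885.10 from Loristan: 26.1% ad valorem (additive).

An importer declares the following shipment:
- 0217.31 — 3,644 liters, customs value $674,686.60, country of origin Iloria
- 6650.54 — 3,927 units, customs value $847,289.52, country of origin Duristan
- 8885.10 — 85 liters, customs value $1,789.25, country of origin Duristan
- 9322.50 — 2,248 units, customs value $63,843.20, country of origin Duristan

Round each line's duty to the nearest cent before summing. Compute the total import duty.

Line 1 (0217.31, Iloria, 3,644 liters, $674,686.60):
Base rate for 0217.31 is $2.02/liter.
Origin Iloria qualifies under the Eriesta–Iloria agreement and 0217.31 is covered: preferential rate Free applies instead.
Duty = $674,686.60 × 0% = $0.00.
Line 2 (6650.54, Duristan, 3,927 units, $847,289.52):
Base rate for 6650.54 is 26.5%.
Duty = $847,289.52 × 26.5% = $224,531.72.
Line 3 (8885.10, Duristan, 85 liters, $1,789.25):
Base rate for 8885.10 is 13%.
The additional-duty order on 8885.10 targets Loristan, not Duristan; it does not apply.
Duty = $1,789.25 × 13% = $232.60.
Line 4 (9322.50, Duristan, 2,248 units, $63,843.20):
Base rate for 9322.50 is $2.05/unit.
Duty = 2,248 × $2.05 = $4,608.40.
Total = $0.00 + $224,531.72 + $232.60 + $4,608.40 = $229,372.72.

$229,372.72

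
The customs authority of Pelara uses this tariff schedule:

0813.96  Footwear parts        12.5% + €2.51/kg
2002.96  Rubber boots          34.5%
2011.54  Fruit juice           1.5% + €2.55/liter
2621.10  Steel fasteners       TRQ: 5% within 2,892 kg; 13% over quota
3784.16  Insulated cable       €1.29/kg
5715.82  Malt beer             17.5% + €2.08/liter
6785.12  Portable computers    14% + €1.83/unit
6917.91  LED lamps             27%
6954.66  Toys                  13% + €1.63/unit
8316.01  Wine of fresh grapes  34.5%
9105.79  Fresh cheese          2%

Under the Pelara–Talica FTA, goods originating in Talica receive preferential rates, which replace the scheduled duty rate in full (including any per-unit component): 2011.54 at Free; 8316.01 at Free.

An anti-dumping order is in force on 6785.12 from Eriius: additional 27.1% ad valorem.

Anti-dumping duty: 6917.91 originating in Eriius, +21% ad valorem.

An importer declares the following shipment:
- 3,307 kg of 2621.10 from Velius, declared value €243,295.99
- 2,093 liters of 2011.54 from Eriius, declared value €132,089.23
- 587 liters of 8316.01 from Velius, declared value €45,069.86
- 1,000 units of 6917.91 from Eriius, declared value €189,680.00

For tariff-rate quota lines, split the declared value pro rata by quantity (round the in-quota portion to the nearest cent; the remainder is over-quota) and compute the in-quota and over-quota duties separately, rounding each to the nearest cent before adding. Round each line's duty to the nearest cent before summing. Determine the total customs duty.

Line 1 (2621.10, Velius, 3,307 kg, €243,295.99):
Code 2621.10 is under a tariff-rate quota (threshold 2,892 kg). In-quota: 2,892 kg at 5%; over-quota: 415 kg at 13%.
Pro-rata value split: in-quota = €243,295.99 × 2,892/3,307 = €212,764.44; over-quota = €243,295.99 − €212,764.44 = €30,531.55.
In-quota duty = €212,764.44 × 5% = €10,638.22. Over-quota duty = €30,531.55 × 13% = €3,969.10.
Line duty = €10,638.22 + €3,969.10 = €14,607.32.
Line 2 (2011.54, Eriius, 2,093 liters, €132,089.23):
Base rate for 2011.54 is 1.5% + €2.55/liter.
2011.54 has an FTA preferential rate, but origin Eriius is not Talica; base rate stands.
Duty = €132,089.23 × 1.5% + 2,093 × €2.55 = €7,318.49.
Line 3 (8316.01, Velius, 587 liters, €45,069.86):
Base rate for 8316.01 is 34.5%.
8316.01 has an FTA preferential rate, but origin Velius is not Talica; base rate stands.
Duty = €45,069.86 × 34.5% = €15,549.10.
Line 4 (6917.91, Eriius, 1,000 units, €189,680.00):
Base rate for 6917.91 is 27%.
Additional duty on 6917.91 from Eriius: +21%. Applied ad valorem rate: 27% + 21% = 48%.
Duty = €189,680.00 × 48% = €91,046.40.
Total = €14,607.32 + €7,318.49 + €15,549.10 + €91,046.40 = €128,521.31.

€128,521.31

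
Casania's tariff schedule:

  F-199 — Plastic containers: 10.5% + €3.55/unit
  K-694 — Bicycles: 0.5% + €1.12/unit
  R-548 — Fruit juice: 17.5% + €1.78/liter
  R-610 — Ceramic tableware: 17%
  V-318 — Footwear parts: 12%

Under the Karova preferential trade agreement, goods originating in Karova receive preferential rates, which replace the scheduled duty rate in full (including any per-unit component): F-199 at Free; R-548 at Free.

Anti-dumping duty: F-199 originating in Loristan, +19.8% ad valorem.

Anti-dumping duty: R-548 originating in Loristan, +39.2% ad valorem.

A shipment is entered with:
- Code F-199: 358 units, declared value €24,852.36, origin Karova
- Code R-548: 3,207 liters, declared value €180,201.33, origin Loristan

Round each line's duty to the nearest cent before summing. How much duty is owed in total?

Line 1 (F-199, Karova, 358 units, €24,852.36):
Base rate for F-199 is 10.5% + €3.55/unit.
Origin Karova qualifies under the Casania–Karova agreement and F-199 is covered: preferential rate Free applies instead.
The additional-duty order on F-199 targets Loristan, not Karova; it does not apply.
Duty = €24,852.36 × 0% = €0.00.
Line 2 (R-548, Loristan, 3,207 liters, €180,201.33):
Base rate for R-548 is 17.5% + €1.78/liter.
R-548 has an FTA preferential rate, but origin Loristan is not Karova; base rate stands.
Additional duty on R-548 from Loristan: +39.2%. Applied ad valorem rate: 17.5% + 39.2% = 56.7%.
Duty = €180,201.33 × 56.7% + 3,207 × €1.78 = €107,882.61.
Total = €0.00 + €107,882.61 = €107,882.61.

€107,882.61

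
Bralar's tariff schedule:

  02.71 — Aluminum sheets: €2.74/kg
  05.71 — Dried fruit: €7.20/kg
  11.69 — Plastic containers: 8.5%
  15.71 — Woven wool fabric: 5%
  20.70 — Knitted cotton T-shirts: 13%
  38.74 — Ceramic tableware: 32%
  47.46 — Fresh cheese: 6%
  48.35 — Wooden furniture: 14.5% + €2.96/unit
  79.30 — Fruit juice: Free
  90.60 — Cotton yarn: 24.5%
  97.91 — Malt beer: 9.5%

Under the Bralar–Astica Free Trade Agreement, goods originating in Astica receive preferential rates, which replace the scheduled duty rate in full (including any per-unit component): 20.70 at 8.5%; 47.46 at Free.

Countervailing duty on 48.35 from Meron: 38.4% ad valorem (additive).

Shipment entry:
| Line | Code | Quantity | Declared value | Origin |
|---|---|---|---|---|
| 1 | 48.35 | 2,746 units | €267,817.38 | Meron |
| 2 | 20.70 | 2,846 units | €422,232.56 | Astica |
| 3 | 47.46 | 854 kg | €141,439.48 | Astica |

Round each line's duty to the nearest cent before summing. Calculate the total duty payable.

Line 1 (48.35, Meron, 2,746 units, €267,817.38):
Base rate for 48.35 is 14.5% + €2.96/unit.
Additional duty on 48.35 from Meron: +38.4%. Applied ad valorem rate: 14.5% + 38.4% = 52.9%.
Duty = €267,817.38 × 52.9% + 2,746 × €2.96 = €149,803.55.
Line 2 (20.70, Astica, 2,846 units, €422,232.56):
Base rate for 20.70 is 13%.
Origin Astica qualifies under the Bralar–Astica agreement and 20.70 is covered: preferential rate 8.5% applies instead.
Duty = €422,232.56 × 8.5% = €35,889.77.
Line 3 (47.46, Astica, 854 kg, €141,439.48):
Base rate for 47.46 is 6%.
Origin Astica qualifies under the Bralar–Astica agreement and 47.46 is covered: preferential rate Free applies instead.
Duty = €141,439.48 × 0% = €0.00.
Total = €149,803.55 + €35,889.77 + €0.00 = €185,693.32.

€185,693.32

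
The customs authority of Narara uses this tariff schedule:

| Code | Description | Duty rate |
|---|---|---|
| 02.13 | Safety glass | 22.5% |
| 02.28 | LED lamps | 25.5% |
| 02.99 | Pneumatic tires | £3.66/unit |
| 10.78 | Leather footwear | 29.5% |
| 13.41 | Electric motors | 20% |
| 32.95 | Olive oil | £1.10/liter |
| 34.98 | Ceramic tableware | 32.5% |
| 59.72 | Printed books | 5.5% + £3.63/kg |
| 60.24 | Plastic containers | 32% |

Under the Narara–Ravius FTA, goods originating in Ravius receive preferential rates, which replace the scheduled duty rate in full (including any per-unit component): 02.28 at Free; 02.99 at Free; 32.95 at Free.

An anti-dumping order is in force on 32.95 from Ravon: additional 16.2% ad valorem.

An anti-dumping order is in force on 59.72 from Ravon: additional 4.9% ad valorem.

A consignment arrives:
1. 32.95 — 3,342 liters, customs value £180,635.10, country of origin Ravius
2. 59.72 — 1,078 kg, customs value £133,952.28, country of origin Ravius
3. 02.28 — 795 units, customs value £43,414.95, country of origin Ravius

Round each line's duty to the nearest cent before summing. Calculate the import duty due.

£11,280.52

Line 1 (32.95, Ravius, 3,342 liters, £180,635.10):
Base rate for 32.95 is £1.10/liter.
Origin Ravius qualifies under the Narara–Ravius agreement and 32.95 is covered: preferential rate Free applies instead.
The additional-duty order on 32.95 targets Ravon, not Ravius; it does not apply.
Duty = £180,635.10 × 0% = £0.00.
Line 2 (59.72, Ravius, 1,078 kg, £133,952.28):
Base rate for 59.72 is 5.5% + £3.63/kg.
Origin Ravius is the FTA partner but 59.72 is not on the preference list; base rate stands.
The additional-duty order on 59.72 targets Ravon, not Ravius; it does not apply.
Duty = £133,952.28 × 5.5% + 1,078 × £3.63 = £11,280.52.
Line 3 (02.28, Ravius, 795 units, £43,414.95):
Base rate for 02.28 is 25.5%.
Origin Ravius qualifies under the Narara–Ravius agreement and 02.28 is covered: preferential rate Free applies instead.
Duty = £43,414.95 × 0% = £0.00.
Total = £0.00 + £11,280.52 + £0.00 = £11,280.52.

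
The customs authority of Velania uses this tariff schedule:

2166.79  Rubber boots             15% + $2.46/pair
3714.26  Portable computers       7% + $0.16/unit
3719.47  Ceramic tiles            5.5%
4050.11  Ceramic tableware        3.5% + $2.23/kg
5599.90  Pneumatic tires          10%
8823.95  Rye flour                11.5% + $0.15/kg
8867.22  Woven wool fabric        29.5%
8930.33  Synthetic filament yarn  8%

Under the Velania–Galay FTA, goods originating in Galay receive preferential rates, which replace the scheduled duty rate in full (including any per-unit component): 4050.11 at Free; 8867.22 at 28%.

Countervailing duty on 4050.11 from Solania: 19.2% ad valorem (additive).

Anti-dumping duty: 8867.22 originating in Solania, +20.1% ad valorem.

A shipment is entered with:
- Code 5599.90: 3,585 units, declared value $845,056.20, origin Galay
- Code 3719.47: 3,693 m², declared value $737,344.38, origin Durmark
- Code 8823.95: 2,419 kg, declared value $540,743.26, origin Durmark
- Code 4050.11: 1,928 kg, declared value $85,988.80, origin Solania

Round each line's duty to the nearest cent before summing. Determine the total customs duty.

$211,426.78

Line 1 (5599.90, Galay, 3,585 units, $845,056.20):
Base rate for 5599.90 is 10%.
Origin Galay is the FTA partner but 5599.90 is not on the preference list; base rate stands.
Duty = $845,056.20 × 10% = $84,505.62.
Line 2 (3719.47, Durmark, 3,693 m², $737,344.38):
Base rate for 3719.47 is 5.5%.
Duty = $737,344.38 × 5.5% = $40,553.94.
Line 3 (8823.95, Durmark, 2,419 kg, $540,743.26):
Base rate for 8823.95 is 11.5% + $0.15/kg.
Duty = $540,743.26 × 11.5% + 2,419 × $0.15 = $62,548.32.
Line 4 (4050.11, Solania, 1,928 kg, $85,988.80):
Base rate for 4050.11 is 3.5% + $2.23/kg.
4050.11 has an FTA preferential rate, but origin Solania is not Galay; base rate stands.
Additional duty on 4050.11 from Solania: +19.2%. Applied ad valorem rate: 3.5% + 19.2% = 22.7%.
Duty = $85,988.80 × 22.7% + 1,928 × $2.23 = $23,818.90.
Total = $84,505.62 + $40,553.94 + $62,548.32 + $23,818.90 = $211,426.78.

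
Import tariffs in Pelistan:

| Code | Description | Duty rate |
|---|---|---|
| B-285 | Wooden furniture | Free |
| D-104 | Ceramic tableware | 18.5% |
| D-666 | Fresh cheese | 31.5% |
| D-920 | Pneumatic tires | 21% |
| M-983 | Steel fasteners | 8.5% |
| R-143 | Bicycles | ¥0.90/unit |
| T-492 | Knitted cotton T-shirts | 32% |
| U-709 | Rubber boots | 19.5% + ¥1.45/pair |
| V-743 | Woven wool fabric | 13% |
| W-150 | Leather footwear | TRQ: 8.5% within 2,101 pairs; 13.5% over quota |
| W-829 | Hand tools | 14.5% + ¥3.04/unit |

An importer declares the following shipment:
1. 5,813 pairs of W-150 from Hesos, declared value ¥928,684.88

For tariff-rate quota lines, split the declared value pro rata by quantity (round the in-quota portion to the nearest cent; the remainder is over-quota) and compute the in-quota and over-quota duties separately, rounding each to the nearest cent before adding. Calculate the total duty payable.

¥108,589.67

Line 1 (W-150, Hesos, 5,813 pairs, ¥928,684.88):
Code W-150 is under a tariff-rate quota (threshold 2,101 pairs). In-quota: 2,101 pairs at 8.5%; over-quota: 3,712 pairs at 13.5%.
Pro-rata value split: in-quota = ¥928,684.88 × 2,101/5,813 = ¥335,655.76; over-quota = ¥928,684.88 − ¥335,655.76 = ¥593,029.12.
In-quota duty = ¥335,655.76 × 8.5% = ¥28,530.74. Over-quota duty = ¥593,029.12 × 13.5% = ¥80,058.93.
Line duty = ¥28,530.74 + ¥80,058.93 = ¥108,589.67.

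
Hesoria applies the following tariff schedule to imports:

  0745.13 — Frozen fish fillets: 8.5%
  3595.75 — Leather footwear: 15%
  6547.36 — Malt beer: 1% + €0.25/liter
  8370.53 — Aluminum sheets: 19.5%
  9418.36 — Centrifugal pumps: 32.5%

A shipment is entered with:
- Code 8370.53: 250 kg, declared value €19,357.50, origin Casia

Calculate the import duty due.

€3,774.71

Line 1 (8370.53, Casia, 250 kg, €19,357.50):
Base rate for 8370.53 is 19.5%.
Duty = €19,357.50 × 19.5% = €3,774.71.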